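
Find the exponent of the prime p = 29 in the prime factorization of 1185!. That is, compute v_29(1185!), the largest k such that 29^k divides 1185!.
v_29(1185!) = 41

Legendre's formula: v_p(n!) = Σ_{k ≥ 1} ⌊n / p^k⌋. For p = 29, n = 1185, the terms are:
  ⌊1185/29^1⌋ = ⌊1185/29⌋ = 40
  ⌊1185/29^2⌋ = ⌊1185/841⌋ = 1
(the next term ⌊1185/29^3⌋ = 0, terminating the sum). Summing: v_29(1185!) = 40 + 1 = 41.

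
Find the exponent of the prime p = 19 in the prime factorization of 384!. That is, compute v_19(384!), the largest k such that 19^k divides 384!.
v_19(384!) = 21

Legendre's formula: v_p(n!) = Σ_{k ≥ 1} ⌊n / p^k⌋. For p = 19, n = 384, the terms are:
  ⌊384/19^1⌋ = ⌊384/19⌋ = 20
  ⌊384/19^2⌋ = ⌊384/361⌋ = 1
(the next term ⌊384/19^3⌋ = 0, terminating the sum). Summing: v_19(384!) = 20 + 1 = 21.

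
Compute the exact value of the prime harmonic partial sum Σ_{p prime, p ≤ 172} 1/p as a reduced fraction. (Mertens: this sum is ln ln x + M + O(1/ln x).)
Σ 1/p = 1840793455149223796977553240989608507934961889604586193282330007699/962947420735983927056946215901134429196419130606213075415963491270

π(172) = 39, so the primes ≤ 172 are [2, 3, 5, 7, 11, 13, 17, 19, 23, 29, 31, 37, 41, 43, 47, 53, 59, 61, 67, 71, 73, 79, 83, 89, 97, 101, 103, 107, 109, 113, 127, 131, 137, 139, 149, 151, 157, 163, 167]. Summing 1/p over these primes: 1840793455149223796977553240989608507934961889604586193282330007699/962947420735983927056946215901134429196419130606213075415963491270 ≈ 1.9116. Mertens estimate ln ln(172) + 0.2615 ≈ 1.9000.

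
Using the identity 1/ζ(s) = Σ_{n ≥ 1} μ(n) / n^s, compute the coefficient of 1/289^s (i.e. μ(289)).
μ(289) = 0

Factor n = 289 = 17^2. μ(n) = 0 if any exponent ≥ 2 (not squarefree); otherwise μ(n) = (−1)^{ω(n)} where ω(n) is the number of distinct prime factors. Applying: μ(289) = 0.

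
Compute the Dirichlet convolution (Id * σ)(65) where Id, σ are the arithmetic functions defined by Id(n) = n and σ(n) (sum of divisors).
(Id * σ)(65) = 297

Divisors of 65: [1, 5, 13, 65]. For each d | 65:
  d = 1: Id(1) · σ(65/1) = 1 · 84 = 84
  d = 5: Id(5) · σ(65/5) = 5 · 14 = 70
  d = 13: Id(13) · σ(65/13) = 13 · 6 = 78
  d = 65: Id(65) · σ(65/65) = 65 · 1 = 65
Summing: (Id * σ)(65) = 84 + 70 + 78 + 65 = 297.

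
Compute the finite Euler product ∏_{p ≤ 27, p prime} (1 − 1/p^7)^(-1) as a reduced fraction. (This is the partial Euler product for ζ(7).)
∏ = 48232764637425582400715871008195503014129789903328125/47833390398549347808770198286798982719063238904795968

The primes p ≤ 27 are [2, 3, 5, 7, 11, 13, 17, 19, 23]. For each prime, (1 − 1/p^7)^(-1) = p^7 / (p^7 − 1). The product is (1 − 1/2^7)^(-1), (1 − 1/3^7)^(-1), (1 − 1/5^7)^(-1), (1 − 1/7^7)^(-1), (1 − 1/11^7)^(-1), (1 − 1/13^7)^(-1), (1 − 1/17^7)^(-1), (1 − 1/19^7)^(-1), (1 − 1/23^7)^(-1) = ∏ p^7 / (p^7 − 1) = 48232764637425582400715871008195503014129789903328125/47833390398549347808770198286798982719063238904795968.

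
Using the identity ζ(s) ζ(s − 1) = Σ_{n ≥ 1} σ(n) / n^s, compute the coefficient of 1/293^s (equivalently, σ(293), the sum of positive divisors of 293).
σ(293) = 294

In the product (Σ m^0/m^s)(Σ k / k^s) = Σ (Σ_{d | n} d) / n^s, the coefficient of 1/n^s is σ(n) = Σ_{d | n} d. For n = 293, divisors are [1, 293]; summing: σ(293) = 294.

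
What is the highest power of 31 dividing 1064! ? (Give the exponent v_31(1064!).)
v_31(1064!) = 35

Legendre's formula: v_p(n!) = Σ_{k ≥ 1} ⌊n / p^k⌋. For p = 31, n = 1064, the terms are:
  ⌊1064/31^1⌋ = ⌊1064/31⌋ = 34
  ⌊1064/31^2⌋ = ⌊1064/961⌋ = 1
(the next term ⌊1064/31^3⌋ = 0, terminating the sum). Summing: v_31(1064!) = 34 + 1 = 35.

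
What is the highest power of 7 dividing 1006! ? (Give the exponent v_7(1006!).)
v_7(1006!) = 165

Legendre's formula: v_p(n!) = Σ_{k ≥ 1} ⌊n / p^k⌋. For p = 7, n = 1006, the terms are:
  ⌊1006/7^1⌋ = ⌊1006/7⌋ = 143
  ⌊1006/7^2⌋ = ⌊1006/49⌋ = 20
  ⌊1006/7^3⌋ = ⌊1006/343⌋ = 2
(the next term ⌊1006/7^4⌋ = 0, terminating the sum). Summing: v_7(1006!) = 143 + 20 + 2 = 165.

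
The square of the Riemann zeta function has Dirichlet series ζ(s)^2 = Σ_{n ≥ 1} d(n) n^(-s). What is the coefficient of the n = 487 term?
d(487) = 2

ζ(s)^2 = (Σ 1/m^s)(Σ 1/k^s). The coefficient of 1/n^s in the product is the number of ordered pairs (m, k) with mk = n, which equals d(n). For n = 487, divisors are [1, 487], so d(487) = 2.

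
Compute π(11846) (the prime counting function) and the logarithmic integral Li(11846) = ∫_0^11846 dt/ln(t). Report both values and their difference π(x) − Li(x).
π(11846) = 1421;  Li(11846) ≈ 1444.69;  π(x) − Li(x) ≈ -23.69.

Direct count of primes ≤ 11846 gives π(11846) = 1421. Numerical evaluation of the logarithmic integral gives Li(11846) ≈ 1444.69. The difference π(x) − Li(x) ≈ -23.69 is typically negative for small/moderate x (Li(x) overestimates), though Littlewood's theorem shows this sign changes infinitely often.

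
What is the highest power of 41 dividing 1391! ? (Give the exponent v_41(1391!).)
v_41(1391!) = 33

Legendre's formula: v_p(n!) = Σ_{k ≥ 1} ⌊n / p^k⌋. For p = 41, n = 1391, the terms are:
  ⌊1391/41^1⌋ = ⌊1391/41⌋ = 33
(the next term ⌊1391/41^2⌋ = 0, terminating the sum). Summing: v_41(1391!) = 33 = 33.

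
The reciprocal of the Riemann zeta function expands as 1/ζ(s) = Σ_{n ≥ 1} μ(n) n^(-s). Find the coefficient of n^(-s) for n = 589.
μ(589) = 1

Factor n = 589 = 19 · 31. μ(n) = 0 if any exponent ≥ 2 (not squarefree); otherwise μ(n) = (−1)^{ω(n)} where ω(n) is the number of distinct prime factors. Applying: μ(589) = 1.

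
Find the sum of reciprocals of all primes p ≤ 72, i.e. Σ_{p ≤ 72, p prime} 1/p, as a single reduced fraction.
Σ 1/p = 972416614407737400870501653/557940830126698960967415390

π(72) = 20, so the primes ≤ 72 are [2, 3, 5, 7, 11, 13, 17, 19, 23, 29, 31, 37, 41, 43, 47, 53, 59, 61, 67, 71]. Summing 1/p over these primes: 972416614407737400870501653/557940830126698960967415390 ≈ 1.7429. Mertens estimate ln ln(72) + 0.2615 ≈ 1.7147.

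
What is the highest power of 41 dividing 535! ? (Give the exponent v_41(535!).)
v_41(535!) = 13

Legendre's formula: v_p(n!) = Σ_{k ≥ 1} ⌊n / p^k⌋. For p = 41, n = 535, the terms are:
  ⌊535/41^1⌋ = ⌊535/41⌋ = 13
(the next term ⌊535/41^2⌋ = 0, terminating the sum). Summing: v_41(535!) = 13 = 13.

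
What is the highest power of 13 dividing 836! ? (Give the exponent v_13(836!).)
v_13(836!) = 68

Legendre's formula: v_p(n!) = Σ_{k ≥ 1} ⌊n / p^k⌋. For p = 13, n = 836, the terms are:
  ⌊836/13^1⌋ = ⌊836/13⌋ = 64
  ⌊836/13^2⌋ = ⌊836/169⌋ = 4
(the next term ⌊836/13^3⌋ = 0, terminating the sum). Summing: v_13(836!) = 64 + 4 = 68.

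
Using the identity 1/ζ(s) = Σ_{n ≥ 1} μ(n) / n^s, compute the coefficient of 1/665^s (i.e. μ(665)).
μ(665) = -1

Factor n = 665 = 5 · 7 · 19. μ(n) = 0 if any exponent ≥ 2 (not squarefree); otherwise μ(n) = (−1)^{ω(n)} where ω(n) is the number of distinct prime factors. Applying: μ(665) = -1.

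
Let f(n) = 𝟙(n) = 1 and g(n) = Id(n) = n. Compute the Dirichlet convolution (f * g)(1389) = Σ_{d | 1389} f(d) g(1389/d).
(𝟙 * Id)(1389) = 1856

Divisors of 1389: [1, 3, 463, 1389]. For each d | 1389:
  d = 1: 𝟙(1) · Id(1389/1) = 1 · 1389 = 1389
  d = 3: 𝟙(3) · Id(1389/3) = 1 · 463 = 463
  d = 463: 𝟙(463) · Id(1389/463) = 1 · 3 = 3
  d = 1389: 𝟙(1389) · Id(1389/1389) = 1 · 1 = 1
Summing: (𝟙 * Id)(1389) = 1389 + 463 + 3 + 1 = 1856.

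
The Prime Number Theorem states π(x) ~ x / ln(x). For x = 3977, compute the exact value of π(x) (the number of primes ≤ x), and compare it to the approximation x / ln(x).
π(3977) = 549;  x/ln(x) ≈ 479.83;  relative error ≈ 12.60%.

Directly count primes up to 3977: π(3977) = 549. The PNT approximation gives 3977/ln(3977) ≈ 3977/8.28828 ≈ 479.83. Relative error (π(x) − x/ln(x)) / π(x) ≈ 12.60%; the approximation is known to undercount slightly (Li(x) is a better estimate).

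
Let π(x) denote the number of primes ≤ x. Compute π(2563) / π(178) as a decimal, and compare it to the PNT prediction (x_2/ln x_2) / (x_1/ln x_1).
π(2563)/π(178) = 375/40 ≈ 9.3750;  PNT prediction ≈ 9.5060.

π(178) = 40 and π(2563) = 375, so π(2563)/π(178) ≈ 9.3750. The PNT-predicted ratio is (2563/ln(2563)) / (178/ln(178)) ≈ 9.5060. The two agree to within a few percent, as expected.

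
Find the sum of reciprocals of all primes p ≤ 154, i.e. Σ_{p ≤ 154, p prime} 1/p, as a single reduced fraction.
Σ 1/p = 426559540131011718238816115585684956391671166781102121476137/225319534991831177328890236228992001350685163362356544091910

π(154) = 36, so the primes ≤ 154 are [2, 3, 5, 7, 11, 13, 17, 19, 23, 29, 31, 37, 41, 43, 47, 53, 59, 61, 67, 71, 73, 79, 83, 89, 97, 101, 103, 107, 109, 113, 127, 131, 137, 139, 149, 151]. Summing 1/p over these primes: 426559540131011718238816115585684956391671166781102121476137/225319534991831177328890236228992001350685163362356544091910 ≈ 1.8931. Mertens estimate ln ln(154) + 0.2615 ≈ 1.8783.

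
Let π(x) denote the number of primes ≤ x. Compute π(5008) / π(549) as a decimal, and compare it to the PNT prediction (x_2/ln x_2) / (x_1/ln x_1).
π(5008)/π(549) = 670/101 ≈ 6.6337;  PNT prediction ≈ 6.7548.

π(549) = 101 and π(5008) = 670, so π(5008)/π(549) ≈ 6.6337. The PNT-predicted ratio is (5008/ln(5008)) / (549/ln(549)) ≈ 6.7548. The two agree to within a few percent, as expected.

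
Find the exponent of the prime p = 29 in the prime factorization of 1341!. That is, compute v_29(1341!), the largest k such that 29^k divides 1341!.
v_29(1341!) = 47

Legendre's formula: v_p(n!) = Σ_{k ≥ 1} ⌊n / p^k⌋. For p = 29, n = 1341, the terms are:
  ⌊1341/29^1⌋ = ⌊1341/29⌋ = 46
  ⌊1341/29^2⌋ = ⌊1341/841⌋ = 1
(the next term ⌊1341/29^3⌋ = 0, terminating the sum). Summing: v_29(1341!) = 46 + 1 = 47.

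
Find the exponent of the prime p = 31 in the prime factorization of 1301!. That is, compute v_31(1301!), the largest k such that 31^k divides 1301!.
v_31(1301!) = 42

Legendre's formula: v_p(n!) = Σ_{k ≥ 1} ⌊n / p^k⌋. For p = 31, n = 1301, the terms are:
  ⌊1301/31^1⌋ = ⌊1301/31⌋ = 41
  ⌊1301/31^2⌋ = ⌊1301/961⌋ = 1
(the next term ⌊1301/31^3⌋ = 0, terminating the sum). Summing: v_31(1301!) = 41 + 1 = 42.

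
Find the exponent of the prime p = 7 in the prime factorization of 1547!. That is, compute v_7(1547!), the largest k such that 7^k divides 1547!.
v_7(1547!) = 256

Legendre's formula: v_p(n!) = Σ_{k ≥ 1} ⌊n / p^k⌋. For p = 7, n = 1547, the terms are:
  ⌊1547/7^1⌋ = ⌊1547/7⌋ = 221
  ⌊1547/7^2⌋ = ⌊1547/49⌋ = 31
  ⌊1547/7^3⌋ = ⌊1547/343⌋ = 4
(the next term ⌊1547/7^4⌋ = 0, terminating the sum). Summing: v_7(1547!) = 221 + 31 + 4 = 256.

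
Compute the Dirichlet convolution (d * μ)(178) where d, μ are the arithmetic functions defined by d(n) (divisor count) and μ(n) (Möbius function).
(d * μ)(178) = 1

Divisors of 178: [1, 2, 89, 178]. For each d | 178:
  d = 1: d(1) · μ(178/1) = 1 · 1 = 1
  d = 2: d(2) · μ(178/2) = 2 · -1 = -2
  d = 89: d(89) · μ(178/89) = 2 · -1 = -2
  d = 178: d(178) · μ(178/178) = 4 · 1 = 4
Summing: (d * μ)(178) = 1 + -2 + -2 + 4 = 1.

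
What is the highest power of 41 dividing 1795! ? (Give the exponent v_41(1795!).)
v_41(1795!) = 44

Legendre's formula: v_p(n!) = Σ_{k ≥ 1} ⌊n / p^k⌋. For p = 41, n = 1795, the terms are:
  ⌊1795/41^1⌋ = ⌊1795/41⌋ = 43
  ⌊1795/41^2⌋ = ⌊1795/1681⌋ = 1
(the next term ⌊1795/41^3⌋ = 0, terminating the sum). Summing: v_41(1795!) = 43 + 1 = 44.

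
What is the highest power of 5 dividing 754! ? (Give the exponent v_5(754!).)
v_5(754!) = 187

Legendre's formula: v_p(n!) = Σ_{k ≥ 1} ⌊n / p^k⌋. For p = 5, n = 754, the terms are:
  ⌊754/5^1⌋ = ⌊754/5⌋ = 150
  ⌊754/5^2⌋ = ⌊754/25⌋ = 30
  ⌊754/5^3⌋ = ⌊754/125⌋ = 6
  ⌊754/5^4⌋ = ⌊754/625⌋ = 1
(the next term ⌊754/5^5⌋ = 0, terminating the sum). Summing: v_5(754!) = 150 + 30 + 6 + 1 = 187.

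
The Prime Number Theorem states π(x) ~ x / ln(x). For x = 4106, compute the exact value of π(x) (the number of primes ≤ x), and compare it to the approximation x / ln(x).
π(4106) = 565;  x/ln(x) ≈ 493.50;  relative error ≈ 12.66%.

Directly count primes up to 4106: π(4106) = 565. The PNT approximation gives 4106/ln(4106) ≈ 4106/8.32020 ≈ 493.50. Relative error (π(x) − x/ln(x)) / π(x) ≈ 12.66%; the approximation is known to undercount slightly (Li(x) is a better estimate).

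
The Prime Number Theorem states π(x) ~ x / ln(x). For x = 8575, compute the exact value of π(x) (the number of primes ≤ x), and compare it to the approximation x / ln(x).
π(8575) = 1068;  x/ln(x) ≈ 946.82;  relative error ≈ 11.35%.

Directly count primes up to 8575: π(8575) = 1068. The PNT approximation gives 8575/ln(8575) ≈ 8575/9.05661 ≈ 946.82. Relative error (π(x) − x/ln(x)) / π(x) ≈ 11.35%; the approximation is known to undercount slightly (Li(x) is a better estimate).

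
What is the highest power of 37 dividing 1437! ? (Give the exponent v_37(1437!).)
v_37(1437!) = 39

Legendre's formula: v_p(n!) = Σ_{k ≥ 1} ⌊n / p^k⌋. For p = 37, n = 1437, the terms are:
  ⌊1437/37^1⌋ = ⌊1437/37⌋ = 38
  ⌊1437/37^2⌋ = ⌊1437/1369⌋ = 1
(the next term ⌊1437/37^3⌋ = 0, terminating the sum). Summing: v_37(1437!) = 38 + 1 = 39.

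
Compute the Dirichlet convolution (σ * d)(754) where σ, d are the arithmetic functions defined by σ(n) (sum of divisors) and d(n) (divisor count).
(σ * d)(754) = 2560

Divisors of 754: [1, 2, 13, 26, 29, 58, 377, 754]. For each d | 754:
  d = 1: σ(1) · d(754/1) = 1 · 8 = 8
  d = 2: σ(2) · d(754/2) = 3 · 4 = 12
  d = 13: σ(13) · d(754/13) = 14 · 4 = 56
  d = 26: σ(26) · d(754/26) = 42 · 2 = 84
  d = 29: σ(29) · d(754/29) = 30 · 4 = 120
  d = 58: σ(58) · d(754/58) = 90 · 2 = 180
  d = 377: σ(377) · d(754/377) = 420 · 2 = 840
  d = 754: σ(754) · d(754/754) = 1260 · 1 = 1260
Summing: (σ * d)(754) = 8 + 12 + 56 + 84 + 120 + 180 + 840 + 1260 = 2560.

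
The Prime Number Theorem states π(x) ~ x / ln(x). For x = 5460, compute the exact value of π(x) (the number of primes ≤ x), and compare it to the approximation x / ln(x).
π(5460) = 721;  x/ln(x) ≈ 634.50;  relative error ≈ 12.00%.

Directly count primes up to 5460: π(5460) = 721. The PNT approximation gives 5460/ln(5460) ≈ 5460/8.60520 ≈ 634.50. Relative error (π(x) − x/ln(x)) / π(x) ≈ 12.00%; the approximation is known to undercount slightly (Li(x) is a better estimate).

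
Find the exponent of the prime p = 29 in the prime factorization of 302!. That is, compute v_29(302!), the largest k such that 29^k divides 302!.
v_29(302!) = 10

Legendre's formula: v_p(n!) = Σ_{k ≥ 1} ⌊n / p^k⌋. For p = 29, n = 302, the terms are:
  ⌊302/29^1⌋ = ⌊302/29⌋ = 10
(the next term ⌊302/29^2⌋ = 0, terminating the sum). Summing: v_29(302!) = 10 = 10.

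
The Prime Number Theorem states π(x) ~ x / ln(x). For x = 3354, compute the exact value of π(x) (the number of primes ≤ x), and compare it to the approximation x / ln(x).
π(3354) = 472;  x/ln(x) ≈ 413.16;  relative error ≈ 12.47%.

Directly count primes up to 3354: π(3354) = 472. The PNT approximation gives 3354/ln(3354) ≈ 3354/8.11791 ≈ 413.16. Relative error (π(x) − x/ln(x)) / π(x) ≈ 12.47%; the approximation is known to undercount slightly (Li(x) is a better estimate).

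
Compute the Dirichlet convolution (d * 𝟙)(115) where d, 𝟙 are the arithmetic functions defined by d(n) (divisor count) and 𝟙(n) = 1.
(d * 𝟙)(115) = 9

Divisors of 115: [1, 5, 23, 115]. For each d | 115:
  d = 1: d(1) · 𝟙(115/1) = 1 · 1 = 1
  d = 5: d(5) · 𝟙(115/5) = 2 · 1 = 2
  d = 23: d(23) · 𝟙(115/23) = 2 · 1 = 2
  d = 115: d(115) · 𝟙(115/115) = 4 · 1 = 4
Summing: (d * 𝟙)(115) = 1 + 2 + 2 + 4 = 9.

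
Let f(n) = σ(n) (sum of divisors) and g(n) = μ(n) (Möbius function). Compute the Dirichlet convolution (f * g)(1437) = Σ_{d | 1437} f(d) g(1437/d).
(σ * μ)(1437) = 1437

Divisors of 1437: [1, 3, 479, 1437]. For each d | 1437:
  d = 1: σ(1) · μ(1437/1) = 1 · 1 = 1
  d = 3: σ(3) · μ(1437/3) = 4 · -1 = -4
  d = 479: σ(479) · μ(1437/479) = 480 · -1 = -480
  d = 1437: σ(1437) · μ(1437/1437) = 1920 · 1 = 1920
Summing: (σ * μ)(1437) = 1 + -4 + -480 + 1920 = 1437.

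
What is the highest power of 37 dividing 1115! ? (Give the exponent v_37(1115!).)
v_37(1115!) = 30

Legendre's formula: v_p(n!) = Σ_{k ≥ 1} ⌊n / p^k⌋. For p = 37, n = 1115, the terms are:
  ⌊1115/37^1⌋ = ⌊1115/37⌋ = 30
(the next term ⌊1115/37^2⌋ = 0, terminating the sum). Summing: v_37(1115!) = 30 = 30.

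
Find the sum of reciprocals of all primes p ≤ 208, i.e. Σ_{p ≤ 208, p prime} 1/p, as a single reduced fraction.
Σ 1/p = 15202313841027497739047080375538859939135227730139536997746371469607707132833646367/7799922041683461553249199106329813876687996789903550945093032474868511536164700810

π(208) = 46, so the primes ≤ 208 are [2, 3, 5, 7, 11, 13, 17, 19, 23, 29, 31, 37, 41, 43, 47, 53, 59, 61, 67, 71, 73, 79, 83, 89, 97, 101, 103, 107, 109, 113, 127, 131, 137, 139, 149, 151, 157, 163, 167, 173, 179, 181, 191, 193, 197, 199]. Summing 1/p over these primes: 15202313841027497739047080375538859939135227730139536997746371469607707132833646367/7799922041683461553249199106329813876687996789903550945093032474868511536164700810 ≈ 1.9490. Mertens estimate ln ln(208) + 0.2615 ≈ 1.9363.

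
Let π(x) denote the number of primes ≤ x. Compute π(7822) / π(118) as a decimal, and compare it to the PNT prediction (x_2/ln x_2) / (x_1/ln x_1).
π(7822)/π(118) = 988/30 ≈ 32.9333;  PNT prediction ≈ 35.2761.

π(118) = 30 and π(7822) = 988, so π(7822)/π(118) ≈ 32.9333. The PNT-predicted ratio is (7822/ln(7822)) / (118/ln(118)) ≈ 35.2761. The two agree to within a few percent, as expected.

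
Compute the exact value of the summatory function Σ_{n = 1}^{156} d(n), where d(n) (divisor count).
Σ_{n ≤ 156} d(n) = 820

Compute d(n) for each 1 ≤ n ≤ 156: d(1) = 1, d(2) = 2, d(3) = 2, d(4) = 3, d(5) = 2, d(6) = 4, d(7) = 2, d(8) = 4, d(9) = 3, d(10) = 4, d(11) = 2, d(12) = 6, d(13) = 2, d(14) = 4, d(15) = 4, d(16) = 5, d(17) = 2, d(18) = 6, d(19) = 2, d(20) = 6, d(21) = 4, d(22) = 4, d(23) = 2, d(24) = 8, d(25) = 3, d(26) = 4, d(27) = 4, d(28) = 6, d(29) = 2, d(30) = 8, d(31) = 2, d(32) = 6, d(33) = 4, d(34) = 4, d(35) = 4, d(36) = 9, d(37) = 2, d(38) = 4, d(39) = 4, d(40) = 8, d(41) = 2, d(42) = 8, d(43) = 2, d(44) = 6, d(45) = 6, d(46) = 4, d(47) = 2, d(48) = 10, d(49) = 3, d(50) = 6, d(51) = 4, d(52) = 6, d(53) = 2, d(54) = 8, d(55) = 4, d(56) = 8, d(57) = 4, d(58) = 4, d(59) = 2, d(60) = 12, d(61) = 2, d(62) = 4, d(63) = 6, d(64) = 7, d(65) = 4, d(66) = 8, d(67) = 2, d(68) = 6, d(69) = 4, d(70) = 8, d(71) = 2, d(72) = 12, d(73) = 2, d(74) = 4, d(75) = 6, d(76) = 6, d(77) = 4, d(78) = 8, d(79) = 2, d(80) = 10, d(81) = 5, d(82) = 4, d(83) = 2, d(84) = 12, d(85) = 4, d(86) = 4, d(87) = 4, d(88) = 8, d(89) = 2, d(90) = 12, d(91) = 4, d(92) = 6, d(93) = 4, d(94) = 4, d(95) = 4, d(96) = 12, d(97) = 2, d(98) = 6, d(99) = 6, d(100) = 9, d(101) = 2, d(102) = 8, d(103) = 2, d(104) = 8, d(105) = 8, d(106) = 4, d(107) = 2, d(108) = 12, d(109) = 2, d(110) = 8, d(111) = 4, d(112) = 10, d(113) = 2, d(114) = 8, d(115) = 4, d(116) = 6, d(117) = 6, d(118) = 4, d(119) = 4, d(120) = 16, d(121) = 3, d(122) = 4, d(123) = 4, d(124) = 6, d(125) = 4, d(126) = 12, d(127) = 2, d(128) = 8, d(129) = 4, d(130) = 8, d(131) = 2, d(132) = 12, d(133) = 4, d(134) = 4, d(135) = 8, d(136) = 8, d(137) = 2, d(138) = 8, d(139) = 2, d(140) = 12, d(141) = 4, d(142) = 4, d(143) = 4, d(144) = 15, d(145) = 4, d(146) = 4, d(147) = 6, d(148) = 6, d(149) = 2, d(150) = 12, d(151) = 2, d(152) = 8, d(153) = 6, d(154) = 8, d(155) = 4, d(156) = 12. Summing all 156 values: 820. (Dirichlet's divisor formula: Σ_{n ≤ x} d(n) = x ln(x) + (2γ − 1) x + O(√x). For x = 156, the asymptotic estimate is ≈ 811.87.)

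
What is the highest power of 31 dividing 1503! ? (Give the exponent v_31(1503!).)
v_31(1503!) = 49

Legendre's formula: v_p(n!) = Σ_{k ≥ 1} ⌊n / p^k⌋. For p = 31, n = 1503, the terms are:
  ⌊1503/31^1⌋ = ⌊1503/31⌋ = 48
  ⌊1503/31^2⌋ = ⌊1503/961⌋ = 1
(the next term ⌊1503/31^3⌋ = 0, terminating the sum). Summing: v_31(1503!) = 48 + 1 = 49.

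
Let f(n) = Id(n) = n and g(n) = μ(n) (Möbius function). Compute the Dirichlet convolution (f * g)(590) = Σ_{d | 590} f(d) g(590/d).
(Id * μ)(590) = 232

Divisors of 590: [1, 2, 5, 10, 59, 118, 295, 590]. For each d | 590:
  d = 1: Id(1) · μ(590/1) = 1 · -1 = -1
  d = 2: Id(2) · μ(590/2) = 2 · 1 = 2
  d = 5: Id(5) · μ(590/5) = 5 · 1 = 5
  d = 10: Id(10) · μ(590/10) = 10 · -1 = -10
  d = 59: Id(59) · μ(590/59) = 59 · 1 = 59
  d = 118: Id(118) · μ(590/118) = 118 · -1 = -118
  d = 295: Id(295) · μ(590/295) = 295 · -1 = -295
  d = 590: Id(590) · μ(590/590) = 590 · 1 = 590
Summing: (Id * μ)(590) = -1 + 2 + 5 + -10 + 59 + -118 + -295 + 590 = 232.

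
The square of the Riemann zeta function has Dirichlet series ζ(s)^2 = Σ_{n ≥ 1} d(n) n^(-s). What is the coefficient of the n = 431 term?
d(431) = 2

ζ(s)^2 = (Σ 1/m^s)(Σ 1/k^s). The coefficient of 1/n^s in the product is the number of ordered pairs (m, k) with mk = n, which equals d(n). For n = 431, divisors are [1, 431], so d(431) = 2.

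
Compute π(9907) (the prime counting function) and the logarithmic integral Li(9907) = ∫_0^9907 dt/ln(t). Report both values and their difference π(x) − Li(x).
π(9907) = 1222;  Li(9907) ≈ 1236.03;  π(x) − Li(x) ≈ -14.03.

Direct count of primes ≤ 9907 gives π(9907) = 1222. Numerical evaluation of the logarithmic integral gives Li(9907) ≈ 1236.03. The difference π(x) − Li(x) ≈ -14.03 is typically negative for small/moderate x (Li(x) overestimates), though Littlewood's theorem shows this sign changes infinitely often.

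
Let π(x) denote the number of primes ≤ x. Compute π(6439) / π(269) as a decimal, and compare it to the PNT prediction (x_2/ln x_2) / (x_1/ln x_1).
π(6439)/π(269) = 836/57 ≈ 14.6667;  PNT prediction ≈ 15.2700.

π(269) = 57 and π(6439) = 836, so π(6439)/π(269) ≈ 14.6667. The PNT-predicted ratio is (6439/ln(6439)) / (269/ln(269)) ≈ 15.2700. The two agree to within a few percent, as expected.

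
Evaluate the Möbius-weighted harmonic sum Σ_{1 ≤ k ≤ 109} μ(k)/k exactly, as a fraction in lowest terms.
Σ μ(k)/k = -112507215014412420639528093186025954164982/6660357067091784194720860996953995468452315

Values of μ(k) for 1 ≤ k ≤ 109: μ(1) = 1, μ(2) = -1, μ(3) = -1, μ(5) = -1, μ(6) = 1, μ(7) = -1, μ(10) = 1, μ(11) = -1, μ(13) = -1, μ(14) = 1, μ(15) = 1, μ(17) = -1, μ(19) = -1, μ(21) = 1, μ(22) = 1, μ(23) = -1, μ(26) = 1, μ(29) = -1, μ(30) = -1, μ(31) = -1, μ(33) = 1, μ(34) = 1, μ(35) = 1, μ(37) = -1, μ(38) = 1, μ(39) = 1, μ(41) = -1, μ(42) = -1, μ(43) = -1, μ(46) = 1, μ(47) = -1, μ(51) = 1, μ(53) = -1, μ(55) = 1, μ(57) = 1, μ(58) = 1, μ(59) = -1, μ(61) = -1, μ(62) = 1, μ(65) = 1, μ(66) = -1, μ(67) = -1, μ(69) = 1, μ(70) = -1, μ(71) = -1, μ(73) = -1, μ(74) = 1, μ(77) = 1, μ(78) = -1, μ(79) = -1, μ(82) = 1, μ(83) = -1, μ(85) = 1, μ(86) = 1, μ(87) = 1, μ(89) = -1, μ(91) = 1, μ(93) = 1, μ(94) = 1, μ(95) = 1, μ(97) = -1, μ(101) = -1, μ(102) = -1, μ(103) = -1, μ(105) = -1, μ(106) = 1, μ(107) = -1, μ(109) = -1, with μ = 0 on non-squarefree integers. Summing μ(k)/k for k where μ(k) ≠ 0 gives -112507215014412420639528093186025954164982/6660357067091784194720860996953995468452315 ≈ -0.0169. (PNT ⟺ this sum → 0 as n → ∞.)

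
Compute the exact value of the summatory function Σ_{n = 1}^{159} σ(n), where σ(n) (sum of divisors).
Σ_{n ≤ 159} σ(n) = 20776

Compute σ(n) for each 1 ≤ n ≤ 159: σ(1) = 1, σ(2) = 3, σ(3) = 4, σ(4) = 7, σ(5) = 6, σ(6) = 12, σ(7) = 8, σ(8) = 15, σ(9) = 13, σ(10) = 18, σ(11) = 12, σ(12) = 28, σ(13) = 14, σ(14) = 24, σ(15) = 24, σ(16) = 31, σ(17) = 18, σ(18) = 39, σ(19) = 20, σ(20) = 42, σ(21) = 32, σ(22) = 36, σ(23) = 24, σ(24) = 60, σ(25) = 31, σ(26) = 42, σ(27) = 40, σ(28) = 56, σ(29) = 30, σ(30) = 72, σ(31) = 32, σ(32) = 63, σ(33) = 48, σ(34) = 54, σ(35) = 48, σ(36) = 91, σ(37) = 38, σ(38) = 60, σ(39) = 56, σ(40) = 90, σ(41) = 42, σ(42) = 96, σ(43) = 44, σ(44) = 84, σ(45) = 78, σ(46) = 72, σ(47) = 48, σ(48) = 124, σ(49) = 57, σ(50) = 93, σ(51) = 72, σ(52) = 98, σ(53) = 54, σ(54) = 120, σ(55) = 72, σ(56) = 120, σ(57) = 80, σ(58) = 90, σ(59) = 60, σ(60) = 168, σ(61) = 62, σ(62) = 96, σ(63) = 104, σ(64) = 127, σ(65) = 84, σ(66) = 144, σ(67) = 68, σ(68) = 126, σ(69) = 96, σ(70) = 144, σ(71) = 72, σ(72) = 195, σ(73) = 74, σ(74) = 114, σ(75) = 124, σ(76) = 140, σ(77) = 96, σ(78) = 168, σ(79) = 80, σ(80) = 186, σ(81) = 121, σ(82) = 126, σ(83) = 84, σ(84) = 224, σ(85) = 108, σ(86) = 132, σ(87) = 120, σ(88) = 180, σ(89) = 90, σ(90) = 234, σ(91) = 112, σ(92) = 168, σ(93) = 128, σ(94) = 144, σ(95) = 120, σ(96) = 252, σ(97) = 98, σ(98) = 171, σ(99) = 156, σ(100) = 217, σ(101) = 102, σ(102) = 216, σ(103) = 104, σ(104) = 210, σ(105) = 192, σ(106) = 162, σ(107) = 108, σ(108) = 280, σ(109) = 110, σ(110) = 216, σ(111) = 152, σ(112) = 248, σ(113) = 114, σ(114) = 240, σ(115) = 144, σ(116) = 210, σ(117) = 182, σ(118) = 180, σ(119) = 144, σ(120) = 360, σ(121) = 133, σ(122) = 186, σ(123) = 168, σ(124) = 224, σ(125) = 156, σ(126) = 312, σ(127) = 128, σ(128) = 255, σ(129) = 176, σ(130) = 252, σ(131) = 132, σ(132) = 336, σ(133) = 160, σ(134) = 204, σ(135) = 240, σ(136) = 270, σ(137) = 138, σ(138) = 288, σ(139) = 140, σ(140) = 336, σ(141) = 192, σ(142) = 216, σ(143) = 168, σ(144) = 403, σ(145) = 180, σ(146) = 222, σ(147) = 228, σ(148) = 266, σ(149) = 150, σ(150) = 372, σ(151) = 152, σ(152) = 300, σ(153) = 234, σ(154) = 288, σ(155) = 192, σ(156) = 392, σ(157) = 158, σ(158) = 240, σ(159) = 216. Summing all 159 values: 20776. (Average order: Σ_{n ≤ x} σ(n) ~ (π²/12) x². For x = 159, (π²/12)·159² ≈ 20792.79.)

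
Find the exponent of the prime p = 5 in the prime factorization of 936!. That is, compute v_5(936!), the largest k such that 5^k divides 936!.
v_5(936!) = 232

Legendre's formula: v_p(n!) = Σ_{k ≥ 1} ⌊n / p^k⌋. For p = 5, n = 936, the terms are:
  ⌊936/5^1⌋ = ⌊936/5⌋ = 187
  ⌊936/5^2⌋ = ⌊936/25⌋ = 37
  ⌊936/5^3⌋ = ⌊936/125⌋ = 7
  ⌊936/5^4⌋ = ⌊936/625⌋ = 1
(the next term ⌊936/5^5⌋ = 0, terminating the sum). Summing: v_5(936!) = 187 + 37 + 7 + 1 = 232.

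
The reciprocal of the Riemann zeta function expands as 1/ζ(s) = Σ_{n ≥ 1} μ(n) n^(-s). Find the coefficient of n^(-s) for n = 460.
μ(460) = 0

Factor n = 460 = 2^2 · 5 · 23. μ(n) = 0 if any exponent ≥ 2 (not squarefree); otherwise μ(n) = (−1)^{ω(n)} where ω(n) is the number of distinct prime factors. Applying: μ(460) = 0.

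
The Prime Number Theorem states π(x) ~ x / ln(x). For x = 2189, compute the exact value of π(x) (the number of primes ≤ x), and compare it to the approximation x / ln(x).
π(2189) = 327;  x/ln(x) ≈ 284.61;  relative error ≈ 12.96%.

Directly count primes up to 2189: π(2189) = 327. The PNT approximation gives 2189/ln(2189) ≈ 2189/7.69120 ≈ 284.61. Relative error (π(x) − x/ln(x)) / π(x) ≈ 12.96%; the approximation is known to undercount slightly (Li(x) is a better estimate).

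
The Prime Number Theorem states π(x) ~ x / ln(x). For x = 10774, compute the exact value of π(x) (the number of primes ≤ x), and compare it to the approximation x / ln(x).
π(10774) = 1312;  x/ln(x) ≈ 1160.38;  relative error ≈ 11.56%.

Directly count primes up to 10774: π(10774) = 1312. The PNT approximation gives 10774/ln(10774) ≈ 10774/9.28489 ≈ 1160.38. Relative error (π(x) − x/ln(x)) / π(x) ≈ 11.56%; the approximation is known to undercount slightly (Li(x) is a better estimate).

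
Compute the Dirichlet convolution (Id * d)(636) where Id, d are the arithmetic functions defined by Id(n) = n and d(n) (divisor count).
(Id * d)(636) = 3025

Divisors of 636: [1, 2, 3, 4, 6, 12, 53, 106, 159, 212, 318, 636]. For each d | 636:
  d = 1: Id(1) · d(636/1) = 1 · 12 = 12
  d = 2: Id(2) · d(636/2) = 2 · 8 = 16
  d = 3: Id(3) · d(636/3) = 3 · 6 = 18
  d = 4: Id(4) · d(636/4) = 4 · 4 = 16
  d = 6: Id(6) · d(636/6) = 6 · 4 = 24
  d = 12: Id(12) · d(636/12) = 12 · 2 = 24
  d = 53: Id(53) · d(636/53) = 53 · 6 = 318
  d = 106: Id(106) · d(636/106) = 106 · 4 = 424
  d = 159: Id(159) · d(636/159) = 159 · 3 = 477
  d = 212: Id(212) · d(636/212) = 212 · 2 = 424
  d = 318: Id(318) · d(636/318) = 318 · 2 = 636
  d = 636: Id(636) · d(636/636) = 636 · 1 = 636
Summing: (Id * d)(636) = 12 + 16 + 18 + 16 + 24 + 24 + 318 + 424 + 477 + 424 + 636 + 636 = 3025.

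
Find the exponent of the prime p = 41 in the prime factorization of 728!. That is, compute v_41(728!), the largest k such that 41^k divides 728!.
v_41(728!) = 17

Legendre's formula: v_p(n!) = Σ_{k ≥ 1} ⌊n / p^k⌋. For p = 41, n = 728, the terms are:
  ⌊728/41^1⌋ = ⌊728/41⌋ = 17
(the next term ⌊728/41^2⌋ = 0, terminating the sum). Summing: v_41(728!) = 17 = 17.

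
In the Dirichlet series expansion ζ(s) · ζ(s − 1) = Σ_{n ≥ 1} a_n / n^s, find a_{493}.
σ(493) = 540

In the product (Σ m^0/m^s)(Σ k / k^s) = Σ (Σ_{d | n} d) / n^s, the coefficient of 1/n^s is σ(n) = Σ_{d | n} d. For n = 493, divisors are [1, 17, 29, 493]; summing: σ(493) = 540.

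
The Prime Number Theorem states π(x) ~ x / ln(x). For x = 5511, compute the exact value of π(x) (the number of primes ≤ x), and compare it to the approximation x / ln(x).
π(5511) = 728;  x/ln(x) ≈ 639.74;  relative error ≈ 12.12%.

Directly count primes up to 5511: π(5511) = 728. The PNT approximation gives 5511/ln(5511) ≈ 5511/8.61450 ≈ 639.74. Relative error (π(x) − x/ln(x)) / π(x) ≈ 12.12%; the approximation is known to undercount slightly (Li(x) is a better estimate).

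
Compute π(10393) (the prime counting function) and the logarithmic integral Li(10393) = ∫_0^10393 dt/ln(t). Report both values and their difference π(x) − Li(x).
π(10393) = 1273;  Li(10393) ≈ 1288.72;  π(x) − Li(x) ≈ -15.72.

Direct count of primes ≤ 10393 gives π(10393) = 1273. Numerical evaluation of the logarithmic integral gives Li(10393) ≈ 1288.72. The difference π(x) − Li(x) ≈ -15.72 is typically negative for small/moderate x (Li(x) overestimates), though Littlewood's theorem shows this sign changes infinitely often.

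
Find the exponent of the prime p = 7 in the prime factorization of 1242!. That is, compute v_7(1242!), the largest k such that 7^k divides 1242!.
v_7(1242!) = 205

Legendre's formula: v_p(n!) = Σ_{k ≥ 1} ⌊n / p^k⌋. For p = 7, n = 1242, the terms are:
  ⌊1242/7^1⌋ = ⌊1242/7⌋ = 177
  ⌊1242/7^2⌋ = ⌊1242/49⌋ = 25
  ⌊1242/7^3⌋ = ⌊1242/343⌋ = 3
(the next term ⌊1242/7^4⌋ = 0, terminating the sum). Summing: v_7(1242!) = 177 + 25 + 3 = 205.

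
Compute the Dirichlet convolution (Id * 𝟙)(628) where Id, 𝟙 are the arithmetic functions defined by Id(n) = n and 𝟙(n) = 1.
(Id * 𝟙)(628) = 1106

Divisors of 628: [1, 2, 4, 157, 314, 628]. For each d | 628:
  d = 1: Id(1) · 𝟙(628/1) = 1 · 1 = 1
  d = 2: Id(2) · 𝟙(628/2) = 2 · 1 = 2
  d = 4: Id(4) · 𝟙(628/4) = 4 · 1 = 4
  d = 157: Id(157) · 𝟙(628/157) = 157 · 1 = 157
  d = 314: Id(314) · 𝟙(628/314) = 314 · 1 = 314
  d = 628: Id(628) · 𝟙(628/628) = 628 · 1 = 628
Summing: (Id * 𝟙)(628) = 1 + 2 + 4 + 157 + 314 + 628 = 1106.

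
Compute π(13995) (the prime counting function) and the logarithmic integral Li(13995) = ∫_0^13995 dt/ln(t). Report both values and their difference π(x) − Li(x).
π(13995) = 1650;  Li(13995) ≈ 1671.74;  π(x) − Li(x) ≈ -21.74.

Direct count of primes ≤ 13995 gives π(13995) = 1650. Numerical evaluation of the logarithmic integral gives Li(13995) ≈ 1671.74. The difference π(x) − Li(x) ≈ -21.74 is typically negative for small/moderate x (Li(x) overestimates), though Littlewood's theorem shows this sign changes infinitely often.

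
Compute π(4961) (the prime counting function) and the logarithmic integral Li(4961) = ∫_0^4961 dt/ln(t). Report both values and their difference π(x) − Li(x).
π(4961) = 663;  Li(4961) ≈ 679.70;  π(x) − Li(x) ≈ -16.70.

Direct count of primes ≤ 4961 gives π(4961) = 663. Numerical evaluation of the logarithmic integral gives Li(4961) ≈ 679.70. The difference π(x) − Li(x) ≈ -16.70 is typically negative for small/moderate x (Li(x) overestimates), though Littlewood's theorem shows this sign changes infinitely often.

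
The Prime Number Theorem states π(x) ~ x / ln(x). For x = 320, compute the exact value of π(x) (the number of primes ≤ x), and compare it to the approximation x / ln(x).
π(320) = 66;  x/ln(x) ≈ 55.48;  relative error ≈ 15.95%.

Directly count primes up to 320: π(320) = 66. The PNT approximation gives 320/ln(320) ≈ 320/5.76832 ≈ 55.48. Relative error (π(x) − x/ln(x)) / π(x) ≈ 15.95%; the approximation is known to undercount slightly (Li(x) is a better estimate).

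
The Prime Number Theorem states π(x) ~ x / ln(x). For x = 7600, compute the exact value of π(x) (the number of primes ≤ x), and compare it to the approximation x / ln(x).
π(7600) = 965;  x/ln(x) ≈ 850.50;  relative error ≈ 11.87%.

Directly count primes up to 7600: π(7600) = 965. The PNT approximation gives 7600/ln(7600) ≈ 7600/8.93590 ≈ 850.50. Relative error (π(x) − x/ln(x)) / π(x) ≈ 11.87%; the approximation is known to undercount slightly (Li(x) is a better estimate).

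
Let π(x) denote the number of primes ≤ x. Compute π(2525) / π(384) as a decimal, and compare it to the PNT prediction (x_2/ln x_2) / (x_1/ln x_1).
π(2525)/π(384) = 369/76 ≈ 4.8553;  PNT prediction ≈ 4.9947.

π(384) = 76 and π(2525) = 369, so π(2525)/π(384) ≈ 4.8553. The PNT-predicted ratio is (2525/ln(2525)) / (384/ln(384)) ≈ 4.9947. The two agree to within a few percent, as expected.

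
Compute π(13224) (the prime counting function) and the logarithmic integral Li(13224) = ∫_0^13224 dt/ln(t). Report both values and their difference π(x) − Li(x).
π(13224) = 1572;  Li(13224) ≈ 1590.73;  π(x) − Li(x) ≈ -18.73.

Direct count of primes ≤ 13224 gives π(13224) = 1572. Numerical evaluation of the logarithmic integral gives Li(13224) ≈ 1590.73. The difference π(x) − Li(x) ≈ -18.73 is typically negative for small/moderate x (Li(x) overestimates), though Littlewood's theorem shows this sign changes infinitely often.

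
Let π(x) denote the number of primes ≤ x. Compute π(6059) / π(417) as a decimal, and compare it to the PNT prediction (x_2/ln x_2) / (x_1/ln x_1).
π(6059)/π(417) = 790/80 ≈ 9.8750;  PNT prediction ≈ 10.0652.

π(417) = 80 and π(6059) = 790, so π(6059)/π(417) ≈ 9.8750. The PNT-predicted ratio is (6059/ln(6059)) / (417/ln(417)) ≈ 10.0652. The two agree to within a few percent, as expected.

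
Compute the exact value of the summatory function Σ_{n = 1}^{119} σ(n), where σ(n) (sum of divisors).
Σ_{n ≤ 119} σ(n) = 11613

Compute σ(n) for each 1 ≤ n ≤ 119: σ(1) = 1, σ(2) = 3, σ(3) = 4, σ(4) = 7, σ(5) = 6, σ(6) = 12, σ(7) = 8, σ(8) = 15, σ(9) = 13, σ(10) = 18, σ(11) = 12, σ(12) = 28, σ(13) = 14, σ(14) = 24, σ(15) = 24, σ(16) = 31, σ(17) = 18, σ(18) = 39, σ(19) = 20, σ(20) = 42, σ(21) = 32, σ(22) = 36, σ(23) = 24, σ(24) = 60, σ(25) = 31, σ(26) = 42, σ(27) = 40, σ(28) = 56, σ(29) = 30, σ(30) = 72, σ(31) = 32, σ(32) = 63, σ(33) = 48, σ(34) = 54, σ(35) = 48, σ(36) = 91, σ(37) = 38, σ(38) = 60, σ(39) = 56, σ(40) = 90, σ(41) = 42, σ(42) = 96, σ(43) = 44, σ(44) = 84, σ(45) = 78, σ(46) = 72, σ(47) = 48, σ(48) = 124, σ(49) = 57, σ(50) = 93, σ(51) = 72, σ(52) = 98, σ(53) = 54, σ(54) = 120, σ(55) = 72, σ(56) = 120, σ(57) = 80, σ(58) = 90, σ(59) = 60, σ(60) = 168, σ(61) = 62, σ(62) = 96, σ(63) = 104, σ(64) = 127, σ(65) = 84, σ(66) = 144, σ(67) = 68, σ(68) = 126, σ(69) = 96, σ(70) = 144, σ(71) = 72, σ(72) = 195, σ(73) = 74, σ(74) = 114, σ(75) = 124, σ(76) = 140, σ(77) = 96, σ(78) = 168, σ(79) = 80, σ(80) = 186, σ(81) = 121, σ(82) = 126, σ(83) = 84, σ(84) = 224, σ(85) = 108, σ(86) = 132, σ(87) = 120, σ(88) = 180, σ(89) = 90, σ(90) = 234, σ(91) = 112, σ(92) = 168, σ(93) = 128, σ(94) = 144, σ(95) = 120, σ(96) = 252, σ(97) = 98, σ(98) = 171, σ(99) = 156, σ(100) = 217, σ(101) = 102, σ(102) = 216, σ(103) = 104, σ(104) = 210, σ(105) = 192, σ(106) = 162, σ(107) = 108, σ(108) = 280, σ(109) = 110, σ(110) = 216, σ(111) = 152, σ(112) = 248, σ(113) = 114, σ(114) = 240, σ(115) = 144, σ(116) = 210, σ(117) = 182, σ(118) = 180, σ(119) = 144. Summing all 119 values: 11613. (Average order: Σ_{n ≤ x} σ(n) ~ (π²/12) x². For x = 119, (π²/12)·119² ≈ 11646.96.)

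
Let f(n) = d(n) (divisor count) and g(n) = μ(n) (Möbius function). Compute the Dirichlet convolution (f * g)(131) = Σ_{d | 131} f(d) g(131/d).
(d * μ)(131) = 1

Divisors of 131: [1, 131]. For each d | 131:
  d = 1: d(1) · μ(131/1) = 1 · -1 = -1
  d = 131: d(131) · μ(131/131) = 2 · 1 = 2
Summing: (d * μ)(131) = -1 + 2 = 1.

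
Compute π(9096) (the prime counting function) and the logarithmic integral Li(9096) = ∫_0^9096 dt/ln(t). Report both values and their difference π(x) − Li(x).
π(9096) = 1128;  Li(9096) ≈ 1147.49;  π(x) − Li(x) ≈ -19.49.

Direct count of primes ≤ 9096 gives π(9096) = 1128. Numerical evaluation of the logarithmic integral gives Li(9096) ≈ 1147.49. The difference π(x) − Li(x) ≈ -19.49 is typically negative for small/moderate x (Li(x) overestimates), though Littlewood's theorem shows this sign changes infinitely often.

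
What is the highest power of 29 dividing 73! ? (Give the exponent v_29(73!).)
v_29(73!) = 2

Legendre's formula: v_p(n!) = Σ_{k ≥ 1} ⌊n / p^k⌋. For p = 29, n = 73, the terms are:
  ⌊73/29^1⌋ = ⌊73/29⌋ = 2
(the next term ⌊73/29^2⌋ = 0, terminating the sum). Summing: v_29(73!) = 2 = 2.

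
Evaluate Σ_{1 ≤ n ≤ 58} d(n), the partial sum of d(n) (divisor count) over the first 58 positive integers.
Σ_{n ≤ 58} d(n) = 247

Compute d(n) for each 1 ≤ n ≤ 58: d(1) = 1, d(2) = 2, d(3) = 2, d(4) = 3, d(5) = 2, d(6) = 4, d(7) = 2, d(8) = 4, d(9) = 3, d(10) = 4, d(11) = 2, d(12) = 6, d(13) = 2, d(14) = 4, d(15) = 4, d(16) = 5, d(17) = 2, d(18) = 6, d(19) = 2, d(20) = 6, d(21) = 4, d(22) = 4, d(23) = 2, d(24) = 8, d(25) = 3, d(26) = 4, d(27) = 4, d(28) = 6, d(29) = 2, d(30) = 8, d(31) = 2, d(32) = 6, d(33) = 4, d(34) = 4, d(35) = 4, d(36) = 9, d(37) = 2, d(38) = 4, d(39) = 4, d(40) = 8, d(41) = 2, d(42) = 8, d(43) = 2, d(44) = 6, d(45) = 6, d(46) = 4, d(47) = 2, d(48) = 10, d(49) = 3, d(50) = 6, d(51) = 4, d(52) = 6, d(53) = 2, d(54) = 8, d(55) = 4, d(56) = 8, d(57) = 4, d(58) = 4. Summing all 58 values: 247. (Dirichlet's divisor formula: Σ_{n ≤ x} d(n) = x ln(x) + (2γ − 1) x + O(√x). For x = 58, the asymptotic estimate is ≈ 244.46.)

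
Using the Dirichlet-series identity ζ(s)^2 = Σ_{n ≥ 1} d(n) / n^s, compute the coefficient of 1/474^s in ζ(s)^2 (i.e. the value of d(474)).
d(474) = 8

ζ(s)^2 = (Σ 1/m^s)(Σ 1/k^s). The coefficient of 1/n^s in the product is the number of ordered pairs (m, k) with mk = n, which equals d(n). For n = 474, divisors are [1, 2, 3, 6, 79, 158, 237, 474], so d(474) = 8.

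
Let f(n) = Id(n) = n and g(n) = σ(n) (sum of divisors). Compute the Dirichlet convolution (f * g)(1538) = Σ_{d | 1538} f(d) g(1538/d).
(Id * σ)(1538) = 7695

Divisors of 1538: [1, 2, 769, 1538]. For each d | 1538:
  d = 1: Id(1) · σ(1538/1) = 1 · 2310 = 2310
  d = 2: Id(2) · σ(1538/2) = 2 · 770 = 1540
  d = 769: Id(769) · σ(1538/769) = 769 · 3 = 2307
  d = 1538: Id(1538) · σ(1538/1538) = 1538 · 1 = 1538
Summing: (Id * σ)(1538) = 2310 + 1540 + 2307 + 1538 = 7695.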